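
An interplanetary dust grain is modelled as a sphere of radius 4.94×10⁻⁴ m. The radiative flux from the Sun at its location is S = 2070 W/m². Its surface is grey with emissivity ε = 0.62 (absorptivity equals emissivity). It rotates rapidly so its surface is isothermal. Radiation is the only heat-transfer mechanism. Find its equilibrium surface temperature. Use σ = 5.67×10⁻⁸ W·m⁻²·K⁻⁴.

At equilibrium, absorbed power = emitted power.
Absorbing cross-section = πr² = 7.667×10⁻⁷ m²; emitting surface = 4πr² = 3.067×10⁻⁶ m² (ratio 4).
εS·A_cross = εσ·A_surf·T⁴  ⇒  T⁴ = S/(4σ)   (ε cancels).
T⁴ = 2070/(4·5.67×10⁻⁸) = 9.127×10⁹ K⁴.
T = (9.127×10⁹)^(1/4).

T ≈ 309 K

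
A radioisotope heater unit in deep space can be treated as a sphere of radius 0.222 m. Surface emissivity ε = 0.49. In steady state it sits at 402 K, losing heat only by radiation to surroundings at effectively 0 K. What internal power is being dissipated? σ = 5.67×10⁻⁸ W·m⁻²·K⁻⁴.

P ≈ 449 W

Steady state: P = εσA T⁴.
A = 4πr² = 0.6193 m²; T⁴ = (402)⁴ = 2.612×10¹⁰ K⁴.
P = 0.49 × 5.67×10⁻⁸ × 0.6193 × 2.612×10¹⁰.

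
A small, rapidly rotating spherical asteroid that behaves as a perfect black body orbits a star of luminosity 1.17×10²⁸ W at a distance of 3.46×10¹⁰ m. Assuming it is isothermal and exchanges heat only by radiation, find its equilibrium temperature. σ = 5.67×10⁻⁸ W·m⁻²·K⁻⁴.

T ≈ 1360 K

First find the stellar flux at distance d: S = L/(4πd²) = 1.17×10²⁸/(4π·(3.46×10¹⁰)²) = 7.777×10⁵ W/m².
For an isothermal sphere, absorbed (1−a)S·πr² = emitted σ·4πr²·T⁴, so T⁴ = (1−a)S/(4σ).
T⁴ = 1.00·7.777×10⁵/(4·5.67×10⁻⁸) = 3.429×10¹² K⁴.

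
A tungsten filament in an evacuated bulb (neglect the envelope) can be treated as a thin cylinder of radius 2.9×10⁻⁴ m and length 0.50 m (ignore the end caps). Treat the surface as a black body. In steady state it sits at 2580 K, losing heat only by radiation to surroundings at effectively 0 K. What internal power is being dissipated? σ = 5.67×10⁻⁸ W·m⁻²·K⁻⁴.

P ≈ 2290 W

Steady state: P = εσA T⁴.
A = 2πrL = 9.111×10⁻⁴ m²; T⁴ = (2580)⁴ = 4.431×10¹³ K⁴.
P = 1.0 × 5.67×10⁻⁸ × 9.111×10⁻⁴ × 4.431×10¹³.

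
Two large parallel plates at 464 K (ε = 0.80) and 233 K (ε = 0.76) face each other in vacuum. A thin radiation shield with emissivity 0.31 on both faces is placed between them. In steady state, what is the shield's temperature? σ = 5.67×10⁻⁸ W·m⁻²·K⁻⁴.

T_s ≈ 397 K

In steady state the net flux on the hot side equals that on the cold side.
σ(T₁⁴−T_s⁴)/D₁ = σ(T_s⁴−T₂⁴)/D₂, with D₁ = 1/ε₁+1/ε_s−1 = 3.476, D₂ = 1/ε_s+1/ε₂−1 = 3.542.
Solve for T_s⁴: T_s⁴ = (D₂·T₁⁴ + D₁·T₂⁴)/(D₁+D₂) = 2.485×10¹⁰ K⁴.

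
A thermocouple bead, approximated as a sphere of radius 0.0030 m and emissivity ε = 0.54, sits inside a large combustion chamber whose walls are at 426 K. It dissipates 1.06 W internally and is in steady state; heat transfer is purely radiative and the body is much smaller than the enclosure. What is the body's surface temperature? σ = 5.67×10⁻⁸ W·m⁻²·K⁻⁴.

T ≈ 763 K

For a small grey body in a large enclosure, net radiated power = εσA(T⁴ − T_w⁴).
Steady state: P = εσA(T⁴ − T_w⁴) with A = 4πr² = 1.131×10⁻⁴ m².
T⁴ = P/(εσA) + T_w⁴ = 1.06/(0.54·5.67×10⁻⁸·1.131×10⁻⁴) + (426)⁴
    = 3.061×10¹¹ + 3.293×10¹⁰ = 3.390×10¹¹ K⁴.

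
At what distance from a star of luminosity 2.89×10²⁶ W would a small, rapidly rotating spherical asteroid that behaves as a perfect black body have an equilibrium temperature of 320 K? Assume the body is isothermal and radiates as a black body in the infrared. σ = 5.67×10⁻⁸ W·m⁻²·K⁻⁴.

For an isothermal black-emitting sphere, (1−a)S·πr² = σ·4πr²·T⁴ ⇒ S = 4σT⁴/(1−a).
S = 4·5.67×10⁻⁸·(320)⁴/1.00 = 2378 W/m².
Flux falls as S = L/(4πd²), so d = √(L/(4πS)) = √(2.89×10²⁶/(4π·2378)).

d ≈ 9.83×10¹⁰ m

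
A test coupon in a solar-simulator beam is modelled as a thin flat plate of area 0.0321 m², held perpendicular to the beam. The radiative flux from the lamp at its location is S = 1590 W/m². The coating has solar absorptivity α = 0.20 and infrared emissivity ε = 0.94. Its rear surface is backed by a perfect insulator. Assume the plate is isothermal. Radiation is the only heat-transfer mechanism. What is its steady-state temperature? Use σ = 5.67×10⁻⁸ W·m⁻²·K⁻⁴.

At equilibrium, absorbed power = emitted power.
Absorbing cross-section = A = 0.03210 m²; emitting surface = A = 0.03210 m² (ratio 1).
αS·A_cross = εσ·A_surf·T⁴  ⇒  T⁴ = αS/(ε·1σ).
T⁴ = 0.200·1590/(0.94·1·5.67×10⁻⁸) = 5.966×10⁹ K⁴.
T = (5.966×10⁹)^(1/4).

T ≈ 278 K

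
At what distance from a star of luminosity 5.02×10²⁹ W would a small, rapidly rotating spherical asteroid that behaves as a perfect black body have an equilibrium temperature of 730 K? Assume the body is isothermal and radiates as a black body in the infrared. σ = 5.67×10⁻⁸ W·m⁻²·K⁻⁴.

For an isothermal black-emitting sphere, (1−a)S·πr² = σ·4πr²·T⁴ ⇒ S = 4σT⁴/(1−a).
S = 4·5.67×10⁻⁸·(730)⁴/1.00 = 64410 W/m².
Flux falls as S = L/(4πd²), so d = √(L/(4πS)) = √(5.02×10²⁹/(4π·64410)).

d ≈ 7.88×10¹¹ m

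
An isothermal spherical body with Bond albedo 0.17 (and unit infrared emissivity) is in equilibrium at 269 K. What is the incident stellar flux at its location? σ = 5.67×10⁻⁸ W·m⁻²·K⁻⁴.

S ≈ 1430 W/m²

(1−a)S·πr² = σ·4πr²·T⁴ ⇒ S = 4σT⁴/(1−a).
S = 4·5.67×10⁻⁸·5.236×10⁹/0.830.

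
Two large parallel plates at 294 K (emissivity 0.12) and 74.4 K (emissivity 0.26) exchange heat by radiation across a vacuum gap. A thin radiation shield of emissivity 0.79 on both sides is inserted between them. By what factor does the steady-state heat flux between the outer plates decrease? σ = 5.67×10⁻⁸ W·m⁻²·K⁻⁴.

factor ≈ 1.14

Without shield: q₀ = σΔ(T⁴)/(1/ε₁+1/ε₂−1) with denominator 11.18.
With shield the two gaps are in series; the resistances add: (1/ε₁+1/ε_s−1)+(1/ε_s+1/ε₂−1) = 8.599+4.112 = 12.71.
Heat-flux ratio q₀/q = 12.71/11.18.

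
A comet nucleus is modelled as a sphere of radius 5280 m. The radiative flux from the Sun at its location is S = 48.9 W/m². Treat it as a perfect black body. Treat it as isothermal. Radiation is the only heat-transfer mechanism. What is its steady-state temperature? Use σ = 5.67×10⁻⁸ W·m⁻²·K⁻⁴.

At equilibrium, absorbed power = emitted power.
Absorbing cross-section = πr² = 8.758×10⁷ m²; emitting surface = 4πr² = 3.503×10⁸ m² (ratio 4).
S·A_cross = εσ·A_surf·T⁴  ⇒  T⁴ = S/(4σ).
T⁴ = 1.00·48.9/(4·5.67×10⁻⁸) = 2.156×10⁸ K⁴.
T = (2.156×10⁸)^(1/4).

T ≈ 121 K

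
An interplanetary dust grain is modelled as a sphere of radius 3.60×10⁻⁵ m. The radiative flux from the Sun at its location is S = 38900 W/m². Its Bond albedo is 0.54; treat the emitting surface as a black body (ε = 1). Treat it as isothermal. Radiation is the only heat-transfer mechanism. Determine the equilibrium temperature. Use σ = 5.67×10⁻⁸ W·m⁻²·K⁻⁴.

T ≈ 530 K

At equilibrium, absorbed power = emitted power.
Absorbing cross-section = πr² = 4.072×10⁻⁹ m²; emitting surface = 4πr² = 1.629×10⁻⁸ m² (ratio 4).
(1−a)S·A_cross = εσ·A_surf·T⁴  ⇒  T⁴ = (1−a)S/(4σ).
T⁴ = 0.460·38900/(4·5.67×10⁻⁸) = 7.890×10¹⁰ K⁴.
T = (7.890×10¹⁰)^(1/4).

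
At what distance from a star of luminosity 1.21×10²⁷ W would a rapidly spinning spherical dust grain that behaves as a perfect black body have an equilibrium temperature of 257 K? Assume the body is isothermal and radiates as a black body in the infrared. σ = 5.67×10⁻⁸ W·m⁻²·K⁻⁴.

d ≈ 3.12×10¹¹ m

For an isothermal black-emitting sphere, (1−a)S·πr² = σ·4πr²·T⁴ ⇒ S = 4σT⁴/(1−a).
S = 4·5.67×10⁻⁸·(257)⁴/1.00 = 989.4 W/m².
Flux falls as S = L/(4πd²), so d = √(L/(4πS)) = √(1.21×10²⁷/(4π·989.4)).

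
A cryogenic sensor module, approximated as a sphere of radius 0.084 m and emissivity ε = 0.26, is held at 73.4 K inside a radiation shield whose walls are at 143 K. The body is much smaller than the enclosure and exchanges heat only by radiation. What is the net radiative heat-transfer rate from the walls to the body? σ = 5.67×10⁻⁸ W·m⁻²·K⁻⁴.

P_net ≈ 0.509 W

For a small grey body in a large enclosure: P_net = εσA(T_body⁴ − T_wall⁴).
A = 4πr² = 0.08867 m²; T_body⁴ − T_wall⁴ = 2.903×10⁷ − 4.182×10⁸ = -3.891×10⁸ K⁴.
|P_net| = 0.26·5.67×10⁻⁸·0.08867·3.891×10⁸.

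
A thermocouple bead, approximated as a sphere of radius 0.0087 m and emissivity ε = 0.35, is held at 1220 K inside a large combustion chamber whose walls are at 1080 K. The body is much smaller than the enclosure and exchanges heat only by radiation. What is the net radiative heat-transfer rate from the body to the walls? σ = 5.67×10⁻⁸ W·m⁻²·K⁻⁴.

P_net ≈ 16.1 W

For a small grey body in a large enclosure: P_net = εσA(T_body⁴ − T_wall⁴).
A = 4πr² = 9.511×10⁻⁴ m²; T_body⁴ − T_wall⁴ = 2.215×10¹² − 1.360×10¹² = 8.548×10¹¹ K⁴.
|P_net| = 0.35·5.67×10⁻⁸·9.511×10⁻⁴·8.548×10¹¹.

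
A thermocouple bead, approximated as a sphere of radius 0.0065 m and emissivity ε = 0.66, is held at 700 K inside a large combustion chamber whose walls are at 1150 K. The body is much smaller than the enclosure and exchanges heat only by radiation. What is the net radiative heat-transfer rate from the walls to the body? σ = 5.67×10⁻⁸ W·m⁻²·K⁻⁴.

For a small grey body in a large enclosure: P_net = εσA(T_body⁴ − T_wall⁴).
A = 4πr² = 5.309×10⁻⁴ m²; T_body⁴ − T_wall⁴ = 2.401×10¹¹ − 1.749×10¹² = -1.509×10¹² K⁴.
|P_net| = 0.66·5.67×10⁻⁸·5.309×10⁻⁴·1.509×10¹².

P_net ≈ 30.0 W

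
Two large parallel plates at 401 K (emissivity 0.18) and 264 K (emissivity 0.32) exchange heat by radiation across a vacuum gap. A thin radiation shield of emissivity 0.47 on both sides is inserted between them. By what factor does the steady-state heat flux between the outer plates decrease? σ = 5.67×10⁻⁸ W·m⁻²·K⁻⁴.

Without shield: q₀ = σΔ(T⁴)/(1/ε₁+1/ε₂−1) with denominator 7.681.
With shield the two gaps are in series; the resistances add: (1/ε₁+1/ε_s−1)+(1/ε_s+1/ε₂−1) = 6.683+4.253 = 10.94.
Heat-flux ratio q₀/q = 10.94/7.681.

factor ≈ 1.42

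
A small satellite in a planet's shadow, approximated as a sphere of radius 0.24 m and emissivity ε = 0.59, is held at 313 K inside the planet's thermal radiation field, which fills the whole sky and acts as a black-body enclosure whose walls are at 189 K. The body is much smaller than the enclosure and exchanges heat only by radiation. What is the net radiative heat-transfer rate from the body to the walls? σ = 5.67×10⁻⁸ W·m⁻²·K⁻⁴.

For a small grey body in a large enclosure: P_net = εσA(T_body⁴ − T_wall⁴).
A = 4πr² = 0.7238 m²; T_body⁴ − T_wall⁴ = 9.598×10⁹ − 1.276×10⁹ = 8.322×10⁹ K⁴.
|P_net| = 0.59·5.67×10⁻⁸·0.7238·8.322×10⁹.

P_net ≈ 202 W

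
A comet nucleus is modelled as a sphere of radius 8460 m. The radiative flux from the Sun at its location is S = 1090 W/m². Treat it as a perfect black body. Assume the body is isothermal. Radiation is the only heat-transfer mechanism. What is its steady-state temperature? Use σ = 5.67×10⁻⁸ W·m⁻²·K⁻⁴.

T ≈ 263 K

At equilibrium, absorbed power = emitted power.
Absorbing cross-section = πr² = 2.248×10⁸ m²; emitting surface = 4πr² = 8.994×10⁸ m² (ratio 4).
S·A_cross = εσ·A_surf·T⁴  ⇒  T⁴ = S/(4σ).
T⁴ = 1.00·1090/(4·5.67×10⁻⁸) = 4.806×10⁹ K⁴.
T = (4.806×10⁹)^(1/4).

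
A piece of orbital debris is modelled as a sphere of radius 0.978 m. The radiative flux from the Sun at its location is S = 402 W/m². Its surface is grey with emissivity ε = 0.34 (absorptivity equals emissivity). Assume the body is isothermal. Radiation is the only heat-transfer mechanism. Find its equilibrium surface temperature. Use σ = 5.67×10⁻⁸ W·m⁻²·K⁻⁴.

T ≈ 205 K

At equilibrium, absorbed power = emitted power.
Absorbing cross-section = πr² = 3.005 m²; emitting surface = 4πr² = 12.02 m² (ratio 4).
εS·A_cross = εσ·A_surf·T⁴  ⇒  T⁴ = S/(4σ)   (ε cancels).
T⁴ = 402/(4·5.67×10⁻⁸) = 1.772×10⁹ K⁴.
T = (1.772×10⁹)^(1/4).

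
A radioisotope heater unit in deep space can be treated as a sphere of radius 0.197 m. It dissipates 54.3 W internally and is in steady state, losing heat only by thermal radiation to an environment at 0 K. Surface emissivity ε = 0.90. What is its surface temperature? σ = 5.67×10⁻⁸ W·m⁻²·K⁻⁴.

Steady state: internal power = radiated power, P = εσA T⁴.
Radiating area A = 4πr² = 0.4877 m².
T⁴ = P/(εσA) = 54.3/(0.90·5.67×10⁻⁸·0.4877) = 2.182×10⁹ K⁴.
T = (2.182×10⁹)^(1/4).

T ≈ 216 K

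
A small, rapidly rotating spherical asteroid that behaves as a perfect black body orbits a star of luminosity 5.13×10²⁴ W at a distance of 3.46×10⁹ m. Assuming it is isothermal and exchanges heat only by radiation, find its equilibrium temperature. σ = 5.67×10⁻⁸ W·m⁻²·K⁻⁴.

First find the stellar flux at distance d: S = L/(4πd²) = 5.13×10²⁴/(4π·(3.46×10⁹)²) = 34100 W/m².
For an isothermal sphere, absorbed (1−a)S·πr² = emitted σ·4πr²·T⁴, so T⁴ = (1−a)S/(4σ).
T⁴ = 1.00·34100/(4·5.67×10⁻⁸) = 1.504×10¹¹ K⁴.

T ≈ 623 K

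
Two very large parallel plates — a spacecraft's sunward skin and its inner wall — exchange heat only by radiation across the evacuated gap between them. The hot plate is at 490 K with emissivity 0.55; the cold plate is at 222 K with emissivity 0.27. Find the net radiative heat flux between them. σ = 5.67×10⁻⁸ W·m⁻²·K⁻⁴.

For two infinite grey parallel plates, q = σ(T₁⁴ − T₂⁴)/(1/ε₁ + 1/ε₂ − 1).
T₁⁴ − T₂⁴ = 5.765×10¹⁰ − 2.429×10⁹ = 5.522×10¹⁰ K⁴.
1/ε₁ + 1/ε₂ − 1 = 1.818 + 3.704 − 1 = 4.522.
q = 5.67×10⁻⁸ × 5.522×10¹⁰ / 4.522.

q ≈ 692 W/m²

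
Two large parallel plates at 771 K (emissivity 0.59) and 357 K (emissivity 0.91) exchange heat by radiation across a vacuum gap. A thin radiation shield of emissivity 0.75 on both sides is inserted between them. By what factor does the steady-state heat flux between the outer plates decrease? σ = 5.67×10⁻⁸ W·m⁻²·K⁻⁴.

factor ≈ 1.93

Without shield: q₀ = σΔ(T⁴)/(1/ε₁+1/ε₂−1) with denominator 1.794.
With shield the two gaps are in series; the resistances add: (1/ε₁+1/ε_s−1)+(1/ε_s+1/ε₂−1) = 2.028+1.432 = 3.460.
Heat-flux ratio q₀/q = 3.460/1.794.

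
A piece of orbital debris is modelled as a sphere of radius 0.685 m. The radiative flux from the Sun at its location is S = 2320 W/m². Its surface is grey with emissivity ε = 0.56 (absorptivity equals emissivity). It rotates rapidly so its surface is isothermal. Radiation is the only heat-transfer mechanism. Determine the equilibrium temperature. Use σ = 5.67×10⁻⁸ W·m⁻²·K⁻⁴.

At equilibrium, absorbed power = emitted power.
Absorbing cross-section = πr² = 1.474 m²; emitting surface = 4πr² = 5.896 m² (ratio 4).
εS·A_cross = εσ·A_surf·T⁴  ⇒  T⁴ = S/(4σ)   (ε cancels).
T⁴ = 2320/(4·5.67×10⁻⁸) = 1.023×10¹⁰ K⁴.
T = (1.023×10¹⁰)^(1/4).

T ≈ 318 K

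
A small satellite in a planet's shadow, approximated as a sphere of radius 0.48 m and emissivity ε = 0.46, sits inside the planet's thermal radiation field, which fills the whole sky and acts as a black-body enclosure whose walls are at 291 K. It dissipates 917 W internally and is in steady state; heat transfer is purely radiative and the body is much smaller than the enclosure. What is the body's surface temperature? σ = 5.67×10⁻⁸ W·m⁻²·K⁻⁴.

For a small grey body in a large enclosure, net radiated power = εσA(T⁴ − T_w⁴).
Steady state: P = εσA(T⁴ − T_w⁴) with A = 4πr² = 2.895 m².
T⁴ = P/(εσA) + T_w⁴ = 917/(0.46·5.67×10⁻⁸·2.895) + (291)⁴
    = 1.214×10¹⁰ + 7.171×10⁹ = 1.931×10¹⁰ K⁴.

T ≈ 373 K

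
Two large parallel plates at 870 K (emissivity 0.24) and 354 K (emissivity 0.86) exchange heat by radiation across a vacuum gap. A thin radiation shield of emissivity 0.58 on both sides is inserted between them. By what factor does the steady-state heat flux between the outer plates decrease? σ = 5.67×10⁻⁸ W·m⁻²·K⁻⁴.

Without shield: q₀ = σΔ(T⁴)/(1/ε₁+1/ε₂−1) with denominator 4.329.
With shield the two gaps are in series; the resistances add: (1/ε₁+1/ε_s−1)+(1/ε_s+1/ε₂−1) = 4.891+1.887 = 6.778.
Heat-flux ratio q₀/q = 6.778/4.329.

factor ≈ 1.57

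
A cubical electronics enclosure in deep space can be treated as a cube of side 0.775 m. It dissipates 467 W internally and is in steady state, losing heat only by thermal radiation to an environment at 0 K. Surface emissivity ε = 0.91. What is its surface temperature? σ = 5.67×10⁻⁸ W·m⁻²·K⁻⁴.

T ≈ 224 K

Steady state: internal power = radiated power, P = εσA T⁴.
Radiating area A = 6L² = 3.604 m².
T⁴ = P/(εσA) = 467/(0.91·5.67×10⁻⁸·3.604) = 2.512×10⁹ K⁴.
T = (2.512×10⁹)^(1/4).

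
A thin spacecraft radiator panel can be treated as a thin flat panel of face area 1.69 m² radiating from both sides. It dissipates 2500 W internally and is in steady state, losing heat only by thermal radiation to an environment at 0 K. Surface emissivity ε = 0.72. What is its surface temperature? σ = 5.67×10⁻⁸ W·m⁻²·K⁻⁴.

T ≈ 367 K

Steady state: internal power = radiated power, P = εσA T⁴.
Radiating area A = 2·1.69 = 3.380 m².
T⁴ = P/(εσA) = 2500/(0.72·5.67×10⁻⁸·3.380) = 1.812×10¹⁰ K⁴.
T = (1.812×10¹⁰)^(1/4).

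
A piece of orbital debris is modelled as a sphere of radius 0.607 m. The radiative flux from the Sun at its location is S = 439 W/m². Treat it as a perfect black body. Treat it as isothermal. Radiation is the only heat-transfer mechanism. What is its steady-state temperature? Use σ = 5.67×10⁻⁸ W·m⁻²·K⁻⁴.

T ≈ 210 K

At equilibrium, absorbed power = emitted power.
Absorbing cross-section = πr² = 1.158 m²; emitting surface = 4πr² = 4.630 m² (ratio 4).
S·A_cross = εσ·A_surf·T⁴  ⇒  T⁴ = S/(4σ).
T⁴ = 1.00·439/(4·5.67×10⁻⁸) = 1.936×10⁹ K⁴.
T = (1.936×10⁹)^(1/4).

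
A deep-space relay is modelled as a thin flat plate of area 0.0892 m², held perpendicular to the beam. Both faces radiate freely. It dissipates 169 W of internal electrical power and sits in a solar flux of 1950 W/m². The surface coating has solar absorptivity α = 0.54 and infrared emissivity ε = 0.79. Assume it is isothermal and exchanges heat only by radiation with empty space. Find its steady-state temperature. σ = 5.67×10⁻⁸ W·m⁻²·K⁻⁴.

At steady state, absorbed solar power + internal power = radiated power.
Absorbed: α·S·A_cross = 0.54·1950·0.08920 = 93.93 W (cross-section A).
Total input = 93.93 + 169 = 262.9 W.
Radiated: εσ·A_surf·T⁴ with A_surf = 2A = 0.1784 m².
T⁴ = 262.9/(0.79·5.67×10⁻⁸·0.1784) = 3.290×10¹⁰ K⁴.

T ≈ 426 K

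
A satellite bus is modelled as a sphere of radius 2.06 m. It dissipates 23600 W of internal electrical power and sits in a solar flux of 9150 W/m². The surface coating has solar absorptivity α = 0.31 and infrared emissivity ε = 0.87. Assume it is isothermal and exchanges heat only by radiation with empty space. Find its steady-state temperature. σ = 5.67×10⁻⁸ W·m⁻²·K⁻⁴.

T ≈ 391 K

At steady state, absorbed solar power + internal power = radiated power.
Absorbed: α·S·A_cross = 0.31·9150·13.33 = 37820 W (cross-section πr²).
Total input = 37820 + 23600 = 61420 W.
Radiated: εσ·A_surf·T⁴ with A_surf = 4πr² = 53.33 m².
T⁴ = 61420/(0.87·5.67×10⁻⁸·53.33) = 2.335×10¹⁰ K⁴.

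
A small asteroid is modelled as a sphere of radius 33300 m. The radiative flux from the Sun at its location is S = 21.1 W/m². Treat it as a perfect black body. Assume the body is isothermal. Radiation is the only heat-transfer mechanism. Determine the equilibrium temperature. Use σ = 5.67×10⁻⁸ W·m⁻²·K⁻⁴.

T ≈ 98.2 K

At equilibrium, absorbed power = emitted power.
Absorbing cross-section = πr² = 3.484×10⁹ m²; emitting surface = 4πr² = 1.393×10¹⁰ m² (ratio 4).
S·A_cross = εσ·A_surf·T⁴  ⇒  T⁴ = S/(4σ).
T⁴ = 1.00·21.1/(4·5.67×10⁻⁸) = 9.303×10⁷ K⁴.
T = (9.303×10⁷)^(1/4).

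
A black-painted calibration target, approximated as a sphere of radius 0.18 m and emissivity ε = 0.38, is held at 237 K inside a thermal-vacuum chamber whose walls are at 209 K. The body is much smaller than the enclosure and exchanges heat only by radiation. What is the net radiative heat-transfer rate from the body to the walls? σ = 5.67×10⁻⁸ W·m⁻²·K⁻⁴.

For a small grey body in a large enclosure: P_net = εσA(T_body⁴ − T_wall⁴).
A = 4πr² = 0.4072 m²; T_body⁴ − T_wall⁴ = 3.155×10⁹ − 1.908×10⁹ = 1.247×10⁹ K⁴.
|P_net| = 0.38·5.67×10⁻⁸·0.4072·1.247×10⁹.

P_net ≈ 10.9 W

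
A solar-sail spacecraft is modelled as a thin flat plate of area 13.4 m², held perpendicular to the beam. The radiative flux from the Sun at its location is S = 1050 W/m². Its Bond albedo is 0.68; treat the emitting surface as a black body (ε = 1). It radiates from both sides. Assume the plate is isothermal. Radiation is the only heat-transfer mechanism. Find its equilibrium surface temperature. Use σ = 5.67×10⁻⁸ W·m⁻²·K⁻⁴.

At equilibrium, absorbed power = emitted power.
Absorbing cross-section = A = 13.40 m²; emitting surface = 2A = 26.80 m² (ratio 2).
(1−a)S·A_cross = εσ·A_surf·T⁴  ⇒  T⁴ = (1−a)S/(2σ).
T⁴ = 0.320·1050/(2·5.67×10⁻⁸) = 2.963×10⁹ K⁴.
T = (2.963×10⁹)^(1/4).

T ≈ 233 K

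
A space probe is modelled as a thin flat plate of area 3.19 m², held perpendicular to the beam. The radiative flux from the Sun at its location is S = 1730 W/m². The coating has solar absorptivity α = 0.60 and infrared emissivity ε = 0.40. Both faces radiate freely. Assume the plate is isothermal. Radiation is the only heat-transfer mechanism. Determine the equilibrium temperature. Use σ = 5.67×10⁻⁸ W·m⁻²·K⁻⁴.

At equilibrium, absorbed power = emitted power.
Absorbing cross-section = A = 3.190 m²; emitting surface = 2A = 6.380 m² (ratio 2).
αS·A_cross = εσ·A_surf·T⁴  ⇒  T⁴ = αS/(ε·2σ).
T⁴ = 0.600·1730/(0.40·2·5.67×10⁻⁸) = 2.288×10¹⁰ K⁴.
T = (2.288×10¹⁰)^(1/4).

T ≈ 389 K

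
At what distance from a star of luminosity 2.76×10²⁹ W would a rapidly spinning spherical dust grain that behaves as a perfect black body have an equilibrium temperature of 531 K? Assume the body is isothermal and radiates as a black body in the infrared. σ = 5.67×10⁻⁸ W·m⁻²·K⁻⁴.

d ≈ 1.10×10¹² m

For an isothermal black-emitting sphere, (1−a)S·πr² = σ·4πr²·T⁴ ⇒ S = 4σT⁴/(1−a).
S = 4·5.67×10⁻⁸·(531)⁴/1.00 = 18030 W/m².
Flux falls as S = L/(4πd²), so d = √(L/(4πS)) = √(2.76×10²⁹/(4π·18030)).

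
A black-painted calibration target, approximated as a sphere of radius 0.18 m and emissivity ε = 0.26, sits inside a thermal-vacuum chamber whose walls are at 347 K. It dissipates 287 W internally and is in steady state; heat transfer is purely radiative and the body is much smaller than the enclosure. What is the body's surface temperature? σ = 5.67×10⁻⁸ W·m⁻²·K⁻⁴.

For a small grey body in a large enclosure, net radiated power = εσA(T⁴ − T_w⁴).
Steady state: P = εσA(T⁴ − T_w⁴) with A = 4πr² = 0.4072 m².
T⁴ = P/(εσA) + T_w⁴ = 287/(0.26·5.67×10⁻⁸·0.4072) + (347)⁴
    = 4.782×10¹⁰ + 1.450×10¹⁰ = 6.231×10¹⁰ K⁴.

T ≈ 500 K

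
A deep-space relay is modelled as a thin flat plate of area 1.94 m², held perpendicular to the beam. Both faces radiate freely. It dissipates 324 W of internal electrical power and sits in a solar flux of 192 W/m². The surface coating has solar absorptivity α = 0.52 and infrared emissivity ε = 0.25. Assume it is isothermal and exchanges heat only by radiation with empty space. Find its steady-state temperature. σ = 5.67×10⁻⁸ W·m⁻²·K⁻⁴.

T ≈ 311 K

At steady state, absorbed solar power + internal power = radiated power.
Absorbed: α·S·A_cross = 0.52·192·1.940 = 193.7 W (cross-section A).
Total input = 193.7 + 324 = 517.7 W.
Radiated: εσ·A_surf·T⁴ with A_surf = 2A = 3.880 m².
T⁴ = 517.7/(0.25·5.67×10⁻⁸·3.880) = 9.413×10⁹ K⁴.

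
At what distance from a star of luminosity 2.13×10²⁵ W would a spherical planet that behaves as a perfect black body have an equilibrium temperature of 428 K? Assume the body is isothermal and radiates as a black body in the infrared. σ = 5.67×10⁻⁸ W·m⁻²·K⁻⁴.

d ≈ 1.49×10¹⁰ m

For an isothermal black-emitting sphere, (1−a)S·πr² = σ·4πr²·T⁴ ⇒ S = 4σT⁴/(1−a).
S = 4·5.67×10⁻⁸·(428)⁴/1.00 = 7611 W/m².
Flux falls as S = L/(4πd²), so d = √(L/(4πS)) = √(2.13×10²⁵/(4π·7611)).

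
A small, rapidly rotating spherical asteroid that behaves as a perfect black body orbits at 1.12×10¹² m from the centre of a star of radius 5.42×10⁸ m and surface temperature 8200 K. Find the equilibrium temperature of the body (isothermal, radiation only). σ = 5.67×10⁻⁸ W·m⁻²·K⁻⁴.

T ≈ 128 K

The star's surface emits σT_*⁴; at distance d the flux is S = σT_*⁴(R_*/d)².
S = 5.67×10⁻⁸·(8200)⁴·(5.42×10⁸/1.12×10¹²)² = 60.03 W/m².
For an isothermal sphere T⁴ = (1−a)S/(4σ) = 2.647×10⁸ K⁴.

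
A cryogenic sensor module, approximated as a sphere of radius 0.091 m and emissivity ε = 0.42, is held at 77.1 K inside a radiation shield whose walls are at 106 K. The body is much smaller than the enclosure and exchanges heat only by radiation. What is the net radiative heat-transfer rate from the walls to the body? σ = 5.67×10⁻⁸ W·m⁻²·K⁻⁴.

For a small grey body in a large enclosure: P_net = εσA(T_body⁴ − T_wall⁴).
A = 4πr² = 0.1041 m²; T_body⁴ − T_wall⁴ = 3.534×10⁷ − 1.262×10⁸ = -9.091×10⁷ K⁴.
|P_net| = 0.42·5.67×10⁻⁸·0.1041·9.091×10⁷.

P_net ≈ 0.225 W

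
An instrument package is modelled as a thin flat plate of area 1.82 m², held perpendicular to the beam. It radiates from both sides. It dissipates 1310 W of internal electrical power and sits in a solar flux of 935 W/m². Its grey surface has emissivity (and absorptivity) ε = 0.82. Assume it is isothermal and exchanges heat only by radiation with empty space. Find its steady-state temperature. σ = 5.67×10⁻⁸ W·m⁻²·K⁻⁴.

At steady state, absorbed solar power + internal power = radiated power.
Absorbed: α·S·A_cross = 0.82·935·1.820 = 1395 W (cross-section A).
Total input = 1395 + 1310 = 2705 W.
Radiated: εσ·A_surf·T⁴ with A_surf = 2A = 3.640 m².
T⁴ = 2705/(0.82·5.67×10⁻⁸·3.640) = 1.599×10¹⁰ K⁴.

T ≈ 356 K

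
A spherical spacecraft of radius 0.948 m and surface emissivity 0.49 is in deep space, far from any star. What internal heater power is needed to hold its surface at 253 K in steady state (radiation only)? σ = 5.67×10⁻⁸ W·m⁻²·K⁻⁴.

P = εσ·4πr²·T⁴.
4πr² = 11.29 m²; T⁴ = 4.097×10⁹ K⁴.
P = 0.49·5.67×10⁻⁸·11.29·4.097×10⁹.

P ≈ 1290 W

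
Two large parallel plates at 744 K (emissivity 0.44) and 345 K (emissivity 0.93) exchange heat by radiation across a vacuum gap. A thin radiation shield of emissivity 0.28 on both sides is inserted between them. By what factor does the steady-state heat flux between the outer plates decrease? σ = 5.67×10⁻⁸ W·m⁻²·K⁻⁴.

Without shield: q₀ = σΔ(T⁴)/(1/ε₁+1/ε₂−1) with denominator 2.348.
With shield the two gaps are in series; the resistances add: (1/ε₁+1/ε_s−1)+(1/ε_s+1/ε₂−1) = 4.844+3.647 = 8.491.
Heat-flux ratio q₀/q = 8.491/2.348.

factor ≈ 3.62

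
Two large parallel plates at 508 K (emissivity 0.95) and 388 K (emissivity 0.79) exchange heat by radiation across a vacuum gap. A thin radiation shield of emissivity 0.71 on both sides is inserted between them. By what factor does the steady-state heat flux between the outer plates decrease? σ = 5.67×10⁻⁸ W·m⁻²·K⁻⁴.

Without shield: q₀ = σΔ(T⁴)/(1/ε₁+1/ε₂−1) with denominator 1.318.
With shield the two gaps are in series; the resistances add: (1/ε₁+1/ε_s−1)+(1/ε_s+1/ε₂−1) = 1.461+1.674 = 3.135.
Heat-flux ratio q₀/q = 3.135/1.318.

factor ≈ 2.38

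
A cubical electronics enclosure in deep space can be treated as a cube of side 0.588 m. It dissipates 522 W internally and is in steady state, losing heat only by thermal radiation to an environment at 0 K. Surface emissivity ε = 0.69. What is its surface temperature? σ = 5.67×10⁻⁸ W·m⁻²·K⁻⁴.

Steady state: internal power = radiated power, P = εσA T⁴.
Radiating area A = 6L² = 2.074 m².
T⁴ = P/(εσA) = 522/(0.69·5.67×10⁻⁸·2.074) = 6.432×10⁹ K⁴.
T = (6.432×10⁹)^(1/4).

T ≈ 283 K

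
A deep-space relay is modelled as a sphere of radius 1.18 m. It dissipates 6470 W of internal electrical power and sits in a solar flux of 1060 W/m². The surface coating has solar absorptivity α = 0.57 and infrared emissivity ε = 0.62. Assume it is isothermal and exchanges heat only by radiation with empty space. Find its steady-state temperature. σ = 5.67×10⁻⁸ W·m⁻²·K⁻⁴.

At steady state, absorbed solar power + internal power = radiated power.
Absorbed: α·S·A_cross = 0.57·1060·4.374 = 2643 W (cross-section πr²).
Total input = 2643 + 6470 = 9113 W.
Radiated: εσ·A_surf·T⁴ with A_surf = 4πr² = 17.50 m².
T⁴ = 9113/(0.62·5.67×10⁻⁸·17.50) = 1.482×10¹⁰ K⁴.

T ≈ 349 K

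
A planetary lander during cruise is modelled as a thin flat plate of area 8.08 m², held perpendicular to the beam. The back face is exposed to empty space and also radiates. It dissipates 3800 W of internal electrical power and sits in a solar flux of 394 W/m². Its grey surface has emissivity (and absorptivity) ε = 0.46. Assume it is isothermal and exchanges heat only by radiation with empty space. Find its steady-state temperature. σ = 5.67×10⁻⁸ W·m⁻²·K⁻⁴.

T ≈ 334 K

At steady state, absorbed solar power + internal power = radiated power.
Absorbed: α·S·A_cross = 0.46·394·8.080 = 1464 W (cross-section A).
Total input = 1464 + 3800 = 5264 W.
Radiated: εσ·A_surf·T⁴ with A_surf = 2A = 16.16 m².
T⁴ = 5264/(0.46·5.67×10⁻⁸·16.16) = 1.249×10¹⁰ K⁴.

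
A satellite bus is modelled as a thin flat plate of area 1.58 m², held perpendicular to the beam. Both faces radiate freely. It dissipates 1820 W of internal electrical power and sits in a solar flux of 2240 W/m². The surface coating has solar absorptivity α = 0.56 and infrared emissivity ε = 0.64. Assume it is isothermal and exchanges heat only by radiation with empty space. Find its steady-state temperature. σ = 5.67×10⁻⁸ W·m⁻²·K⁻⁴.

T ≈ 427 K

At steady state, absorbed solar power + internal power = radiated power.
Absorbed: α·S·A_cross = 0.56·2240·1.580 = 1982 W (cross-section A).
Total input = 1982 + 1820 = 3802 W.
Radiated: εσ·A_surf·T⁴ with A_surf = 2A = 3.160 m².
T⁴ = 3802/(0.64·5.67×10⁻⁸·3.160) = 3.316×10¹⁰ K⁴.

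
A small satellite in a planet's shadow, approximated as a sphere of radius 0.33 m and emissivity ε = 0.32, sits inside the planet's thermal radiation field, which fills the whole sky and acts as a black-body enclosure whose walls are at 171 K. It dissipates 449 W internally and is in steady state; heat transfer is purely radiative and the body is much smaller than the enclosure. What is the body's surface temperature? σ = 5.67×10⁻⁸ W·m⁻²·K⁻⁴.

T ≈ 371 K

For a small grey body in a large enclosure, net radiated power = εσA(T⁴ − T_w⁴).
Steady state: P = εσA(T⁴ − T_w⁴) with A = 4πr² = 1.368 m².
T⁴ = P/(εσA) + T_w⁴ = 449/(0.32·5.67×10⁻⁸·1.368) + (171)⁴
    = 1.808×10¹⁰ + 8.550×10⁸ = 1.894×10¹⁰ K⁴.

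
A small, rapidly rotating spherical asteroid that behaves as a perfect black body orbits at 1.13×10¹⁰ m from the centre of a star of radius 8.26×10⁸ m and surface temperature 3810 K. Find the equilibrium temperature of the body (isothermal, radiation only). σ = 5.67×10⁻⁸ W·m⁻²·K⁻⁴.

The star's surface emits σT_*⁴; at distance d the flux is S = σT_*⁴(R_*/d)².
S = 5.67×10⁻⁸·(3810)⁴·(8.26×10⁸/1.13×10¹⁰)² = 63840 W/m².
For an isothermal sphere T⁴ = (1−a)S/(4σ) = 2.815×10¹¹ K⁴.

T ≈ 728 K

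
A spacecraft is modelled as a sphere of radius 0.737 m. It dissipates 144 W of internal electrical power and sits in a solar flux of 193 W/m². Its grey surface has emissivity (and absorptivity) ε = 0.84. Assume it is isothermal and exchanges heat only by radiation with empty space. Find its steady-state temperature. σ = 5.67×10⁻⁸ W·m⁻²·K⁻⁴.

At steady state, absorbed solar power + internal power = radiated power.
Absorbed: α·S·A_cross = 0.84·193·1.706 = 276.6 W (cross-section πr²).
Total input = 276.6 + 144 = 420.6 W.
Radiated: εσ·A_surf·T⁴ with A_surf = 4πr² = 6.826 m².
T⁴ = 420.6/(0.84·5.67×10⁻⁸·6.826) = 1.294×10⁹ K⁴.

T ≈ 190 K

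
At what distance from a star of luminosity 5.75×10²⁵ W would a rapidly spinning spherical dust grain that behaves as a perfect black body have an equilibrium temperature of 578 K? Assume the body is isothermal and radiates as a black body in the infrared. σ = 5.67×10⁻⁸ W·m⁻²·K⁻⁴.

d ≈ 1.34×10¹⁰ m

For an isothermal black-emitting sphere, (1−a)S·πr² = σ·4πr²·T⁴ ⇒ S = 4σT⁴/(1−a).
S = 4·5.67×10⁻⁸·(578)⁴/1.00 = 25310 W/m².
Flux falls as S = L/(4πd²), so d = √(L/(4πS)) = √(5.75×10²⁵/(4π·25310)).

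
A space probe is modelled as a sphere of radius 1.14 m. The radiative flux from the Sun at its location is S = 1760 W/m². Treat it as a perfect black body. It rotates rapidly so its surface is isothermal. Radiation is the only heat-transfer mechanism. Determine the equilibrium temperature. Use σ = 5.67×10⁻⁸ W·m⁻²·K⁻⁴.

At equilibrium, absorbed power = emitted power.
Absorbing cross-section = πr² = 4.083 m²; emitting surface = 4πr² = 16.33 m² (ratio 4).
S·A_cross = εσ·A_surf·T⁴  ⇒  T⁴ = S/(4σ).
T⁴ = 1.00·1760/(4·5.67×10⁻⁸) = 7.760×10⁹ K⁴.
T = (7.760×10⁹)^(1/4).

T ≈ 297 K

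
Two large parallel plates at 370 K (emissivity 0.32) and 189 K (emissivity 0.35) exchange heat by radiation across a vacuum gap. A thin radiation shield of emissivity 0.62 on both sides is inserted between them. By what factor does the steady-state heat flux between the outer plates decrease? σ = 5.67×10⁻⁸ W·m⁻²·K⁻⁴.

factor ≈ 1.45

Without shield: q₀ = σΔ(T⁴)/(1/ε₁+1/ε₂−1) with denominator 4.982.
With shield the two gaps are in series; the resistances add: (1/ε₁+1/ε_s−1)+(1/ε_s+1/ε₂−1) = 3.738+3.470 = 7.208.
Heat-flux ratio q₀/q = 7.208/4.982.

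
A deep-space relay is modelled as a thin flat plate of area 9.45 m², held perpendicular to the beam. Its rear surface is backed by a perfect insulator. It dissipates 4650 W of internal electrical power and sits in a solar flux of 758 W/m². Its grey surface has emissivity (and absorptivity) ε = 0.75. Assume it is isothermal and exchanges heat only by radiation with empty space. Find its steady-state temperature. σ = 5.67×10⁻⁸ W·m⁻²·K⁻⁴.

T ≈ 397 K

At steady state, absorbed solar power + internal power = radiated power.
Absorbed: α·S·A_cross = 0.75·758·9.450 = 5372 W (cross-section A).
Total input = 5372 + 4650 = 10020 W.
Radiated: εσ·A_surf·T⁴ with A_surf = A = 9.450 m².
T⁴ = 10020/(0.75·5.67×10⁻⁸·9.450) = 2.494×10¹⁰ K⁴.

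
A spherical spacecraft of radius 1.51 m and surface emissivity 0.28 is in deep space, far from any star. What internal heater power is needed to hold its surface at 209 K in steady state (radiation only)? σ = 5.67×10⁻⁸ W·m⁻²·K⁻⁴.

P = εσ·4πr²·T⁴.
4πr² = 28.65 m²; T⁴ = 1.908×10⁹ K⁴.
P = 0.28·5.67×10⁻⁸·28.65·1.908×10⁹.

P ≈ 868 W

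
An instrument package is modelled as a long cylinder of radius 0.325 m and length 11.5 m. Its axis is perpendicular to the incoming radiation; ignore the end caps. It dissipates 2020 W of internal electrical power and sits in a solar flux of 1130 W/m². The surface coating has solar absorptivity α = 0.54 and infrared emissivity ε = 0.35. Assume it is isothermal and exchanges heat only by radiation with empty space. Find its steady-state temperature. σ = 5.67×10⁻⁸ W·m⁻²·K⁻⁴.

T ≈ 345 K

At steady state, absorbed solar power + internal power = radiated power.
Absorbed: α·S·A_cross = 0.54·1130·7.475 = 4561 W (cross-section 2rL).
Total input = 4561 + 2020 = 6581 W.
Radiated: εσ·A_surf·T⁴ with A_surf = 2πrL = 23.48 m².
T⁴ = 6581/(0.35·5.67×10⁻⁸·23.48) = 1.412×10¹⁰ K⁴.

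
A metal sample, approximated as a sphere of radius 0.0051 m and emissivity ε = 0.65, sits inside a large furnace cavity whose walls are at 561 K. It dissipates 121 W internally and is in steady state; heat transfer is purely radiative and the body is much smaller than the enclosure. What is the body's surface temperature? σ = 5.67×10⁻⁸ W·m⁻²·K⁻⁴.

For a small grey body in a large enclosure, net radiated power = εσA(T⁴ − T_w⁴).
Steady state: P = εσA(T⁴ − T_w⁴) with A = 4πr² = 3.269×10⁻⁴ m².
T⁴ = P/(εσA) + T_w⁴ = 121/(0.65·5.67×10⁻⁸·3.269×10⁻⁴) + (561)⁴
    = 1.004×10¹³ + 9.905×10¹⁰ = 1.014×10¹³ K⁴.

T ≈ 1780 K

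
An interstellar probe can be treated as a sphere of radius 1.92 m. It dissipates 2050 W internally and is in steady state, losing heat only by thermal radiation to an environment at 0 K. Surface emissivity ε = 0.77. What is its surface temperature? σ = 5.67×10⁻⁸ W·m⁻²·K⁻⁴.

Steady state: internal power = radiated power, P = εσA T⁴.
Radiating area A = 4πr² = 46.32 m².
T⁴ = P/(εσA) = 2050/(0.77·5.67×10⁻⁸·46.32) = 1.014×10⁹ K⁴.
T = (1.014×10⁹)^(1/4).

T ≈ 178 K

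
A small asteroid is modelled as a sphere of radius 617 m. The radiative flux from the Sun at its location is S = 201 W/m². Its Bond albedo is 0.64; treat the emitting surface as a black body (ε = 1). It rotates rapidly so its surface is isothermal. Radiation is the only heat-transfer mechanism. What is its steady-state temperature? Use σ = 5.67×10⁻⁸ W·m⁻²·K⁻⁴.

At equilibrium, absorbed power = emitted power.
Absorbing cross-section = πr² = 1.196×10⁶ m²; emitting surface = 4πr² = 4.784×10⁶ m² (ratio 4).
(1−a)S·A_cross = εσ·A_surf·T⁴  ⇒  T⁴ = (1−a)S/(4σ).
T⁴ = 0.360·201/(4·5.67×10⁻⁸) = 3.190×10⁸ K⁴.
T = (3.190×10⁸)^(1/4).

T ≈ 134 K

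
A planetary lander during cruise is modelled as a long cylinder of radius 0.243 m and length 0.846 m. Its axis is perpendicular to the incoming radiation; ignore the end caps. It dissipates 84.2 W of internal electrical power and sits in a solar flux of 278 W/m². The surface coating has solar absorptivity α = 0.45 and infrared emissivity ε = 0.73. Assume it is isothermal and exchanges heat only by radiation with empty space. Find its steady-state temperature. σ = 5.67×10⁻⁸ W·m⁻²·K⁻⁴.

At steady state, absorbed solar power + internal power = radiated power.
Absorbed: α·S·A_cross = 0.45·278·0.4112 = 51.44 W (cross-section 2rL).
Total input = 51.44 + 84.2 = 135.6 W.
Radiated: εσ·A_surf·T⁴ with A_surf = 2πrL = 1.292 m².
T⁴ = 135.6/(0.73·5.67×10⁻⁸·1.292) = 2.537×10⁹ K⁴.

T ≈ 224 K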